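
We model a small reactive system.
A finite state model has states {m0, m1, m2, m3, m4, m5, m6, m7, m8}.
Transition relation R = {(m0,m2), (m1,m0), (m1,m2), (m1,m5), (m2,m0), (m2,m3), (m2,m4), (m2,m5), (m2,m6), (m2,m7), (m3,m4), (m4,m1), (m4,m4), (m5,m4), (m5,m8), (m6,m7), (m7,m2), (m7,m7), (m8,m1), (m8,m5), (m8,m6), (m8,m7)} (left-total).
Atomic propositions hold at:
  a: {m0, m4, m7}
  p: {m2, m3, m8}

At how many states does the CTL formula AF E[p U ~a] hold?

Sat(~a) = {m1, m2, m3, m5, m6, m8}
E[p U ~a]: least fixpoint, start Z0 = Sat(~a) = {m1, m2, m3, m5, m6, m8}, add states in Sat(p) with some successor in Z. Already a fixed point.
Sat(E[p U ~a]) = {m1, m2, m3, m5, m6, m8}
AF E[p U ~a]: least fixpoint, start Z0 = {m1, m2, m3, m5, m6, m8}, add states with every successor in Z. Z1 = {m0, m1, m2, m3, m5, m6, m8}; fixed.
Sat(AF E[p U ~a]) = {m0, m1, m2, m3, m5, m6, m8}
|Sat(AF E[p U ~a])| = |{m0, m1, m2, m3, m5, m6, m8}| = 7.

7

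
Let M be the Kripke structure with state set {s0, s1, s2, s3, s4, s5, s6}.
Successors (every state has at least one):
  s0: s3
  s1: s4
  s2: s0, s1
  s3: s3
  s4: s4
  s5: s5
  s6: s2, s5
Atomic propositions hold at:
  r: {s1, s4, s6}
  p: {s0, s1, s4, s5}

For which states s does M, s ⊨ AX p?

Sat(AX p) = {s : every successor in {s0, s1, s4, s5}} = {s1, s2, s4, s5}

{s1, s2, s4, s5}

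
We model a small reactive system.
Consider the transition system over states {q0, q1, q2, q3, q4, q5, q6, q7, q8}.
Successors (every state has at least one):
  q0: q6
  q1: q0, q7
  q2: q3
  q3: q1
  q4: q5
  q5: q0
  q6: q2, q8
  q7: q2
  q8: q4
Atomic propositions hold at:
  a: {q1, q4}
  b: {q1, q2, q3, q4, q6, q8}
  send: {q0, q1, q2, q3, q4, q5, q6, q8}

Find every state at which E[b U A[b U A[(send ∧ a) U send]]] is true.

{q0, q1, q2, q3, q4, q5, q6, q8}

Sat(send ∧ a) = {q1, q4}
A[(send ∧ a) U send]: least fixpoint, start Z0 = Sat(send) = {q0, q1, q2, q3, q4, q5, q6, q8}, add states in Sat(send ∧ a) with every successor in Z. Already a fixed point.
Sat(A[(send ∧ a) U send]) = {q0, q1, q2, q3, q4, q5, q6, q8}
A[b U A[(send ∧ a) U send]]: least fixpoint, start Z0 = Sat(A[(send ∧ a) U send]) = {q0, q1, q2, q3, q4, q5, q6, q8}, add states in Sat(b) with every successor in Z. Already a fixed point.
Sat(A[b U A[(send ∧ a) U send]]) = {q0, q1, q2, q3, q4, q5, q6, q8}
E[b U A[b U A[(send ∧ a) U send]]]: least fixpoint, start Z0 = Sat(A[b U A[(send ∧ a) U send]]) = {q0, q1, q2, q3, q4, q5, q6, q8}, add states in Sat(b) with some successor in Z. Already a fixed point.
Sat(E[b U A[b U A[(send ∧ a) U send]]]) = {q0, q1, q2, q3, q4, q5, q6, q8}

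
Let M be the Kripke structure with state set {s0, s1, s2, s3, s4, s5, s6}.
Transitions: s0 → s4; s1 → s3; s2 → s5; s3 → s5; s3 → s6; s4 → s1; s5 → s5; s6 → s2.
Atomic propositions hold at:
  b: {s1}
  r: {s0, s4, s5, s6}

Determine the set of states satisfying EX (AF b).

AF b: least fixpoint, start Z0 = {s1}, add states with every successor in Z. Z1 = {s1, s4}; Z2 = {s0, s1, s4}; fixed.
Sat(AF b) = {s0, s1, s4}
Sat(EX (AF b)) = {s : some successor in {s0, s1, s4}} = {s0, s4}

{s0, s4}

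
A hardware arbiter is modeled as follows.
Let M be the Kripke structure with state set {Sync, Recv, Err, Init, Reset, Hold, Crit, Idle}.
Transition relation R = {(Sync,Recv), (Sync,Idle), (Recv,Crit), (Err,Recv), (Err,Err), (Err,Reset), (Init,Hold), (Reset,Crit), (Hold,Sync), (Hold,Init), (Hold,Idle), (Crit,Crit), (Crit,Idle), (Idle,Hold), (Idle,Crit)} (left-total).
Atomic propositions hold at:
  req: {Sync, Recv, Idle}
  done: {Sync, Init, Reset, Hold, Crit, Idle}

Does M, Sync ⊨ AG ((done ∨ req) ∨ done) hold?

Yes

Sat(done ∨ req) = {Sync, Recv, Init, Reset, Hold, Crit, Idle}
Sat((done ∨ req) ∨ done) = {Sync, Recv, Init, Reset, Hold, Crit, Idle}
AG ((done ∨ req) ∨ done): greatest fixpoint, start Z0 = {Sync, Recv, Init, Reset, Hold, Crit, Idle}, keep only states in Sat with every successor in Z. Already a fixed point.
Sat(AG ((done ∨ req) ∨ done)) = {Sync, Recv, Init, Reset, Hold, Crit, Idle}
Sync ∈ Sat(AG ((done ∨ req) ∨ done)) = {Sync, Recv, Init, Reset, Hold, Crit, Idle}, so the formula holds at Sync.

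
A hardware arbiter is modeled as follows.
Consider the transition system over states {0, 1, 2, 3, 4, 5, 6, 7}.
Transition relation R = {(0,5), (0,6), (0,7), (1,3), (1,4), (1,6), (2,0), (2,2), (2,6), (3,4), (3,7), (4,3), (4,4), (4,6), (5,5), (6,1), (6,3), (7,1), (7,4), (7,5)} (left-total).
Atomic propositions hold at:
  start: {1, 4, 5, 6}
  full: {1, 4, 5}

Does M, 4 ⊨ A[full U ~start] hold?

Sat(~start) = {0, 2, 3, 7}
A[full U ~start]: least fixpoint, start Z0 = Sat(~start) = {0, 2, 3, 7}, add states in Sat(full) with every successor in Z. Already a fixed point.
Sat(A[full U ~start]) = {0, 2, 3, 7}
4 ∉ Sat(A[full U ~start]) = {0, 2, 3, 7}, so the formula does not hold at 4.

No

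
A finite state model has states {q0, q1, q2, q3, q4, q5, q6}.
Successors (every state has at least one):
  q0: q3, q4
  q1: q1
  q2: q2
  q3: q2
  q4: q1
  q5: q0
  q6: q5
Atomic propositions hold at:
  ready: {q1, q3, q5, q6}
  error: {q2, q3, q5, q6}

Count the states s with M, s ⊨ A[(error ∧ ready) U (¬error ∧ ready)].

Sat(error ∧ ready) = {q3, q5, q6}
Sat(¬error) = {q0, q1, q4}
Sat(¬error ∧ ready) = {q1}
A[(error ∧ ready) U (¬error ∧ ready)]: least fixpoint, start Z0 = Sat((¬error ∧ ready)) = {q1}, add states in Sat(error ∧ ready) with every successor in Z. Already a fixed point.
Sat(A[(error ∧ ready) U (¬error ∧ ready)]) = {q1}
|Sat(A[(error ∧ ready) U (¬error ∧ ready)])| = |{q1}| = 1.

1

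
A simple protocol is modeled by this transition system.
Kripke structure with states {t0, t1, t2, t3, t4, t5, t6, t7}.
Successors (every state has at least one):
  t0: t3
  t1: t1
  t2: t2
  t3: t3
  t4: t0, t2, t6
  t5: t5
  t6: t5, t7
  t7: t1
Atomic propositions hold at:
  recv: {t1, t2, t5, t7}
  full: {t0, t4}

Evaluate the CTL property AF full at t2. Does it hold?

AF full: least fixpoint, start Z0 = {t0, t4}, add states with every successor in Z. Already a fixed point.
Sat(AF full) = {t0, t4}
t2 ∉ Sat(AF full) = {t0, t4}, so the formula does not hold at t2.

No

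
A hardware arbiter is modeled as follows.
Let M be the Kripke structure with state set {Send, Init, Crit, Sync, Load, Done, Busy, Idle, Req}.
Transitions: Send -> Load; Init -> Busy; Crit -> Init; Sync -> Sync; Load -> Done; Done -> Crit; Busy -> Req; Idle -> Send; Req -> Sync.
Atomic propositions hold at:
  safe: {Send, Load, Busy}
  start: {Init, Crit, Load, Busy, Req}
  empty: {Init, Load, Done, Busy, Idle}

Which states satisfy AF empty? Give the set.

AF empty: least fixpoint, start Z0 = {Init, Load, Done, Busy, Idle}, add states with every successor in Z. Z1 = {Send, Init, Crit, Load, Done, Busy, Idle}; fixed.
Sat(AF empty) = {Send, Init, Crit, Load, Done, Busy, Idle}

{Send, Init, Crit, Load, Done, Busy, Idle}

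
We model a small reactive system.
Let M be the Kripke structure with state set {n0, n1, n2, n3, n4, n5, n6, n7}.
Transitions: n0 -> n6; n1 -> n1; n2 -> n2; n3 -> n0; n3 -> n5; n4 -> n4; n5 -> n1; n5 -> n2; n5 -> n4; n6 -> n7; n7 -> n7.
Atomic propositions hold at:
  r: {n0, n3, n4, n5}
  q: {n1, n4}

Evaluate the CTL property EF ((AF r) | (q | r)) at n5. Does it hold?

AF r: least fixpoint, start Z0 = {n0, n3, n4, n5}, add states with every successor in Z. Already a fixed point.
Sat(AF r) = {n0, n3, n4, n5}
Sat(q | r) = {n0, n1, n3, n4, n5}
Sat((AF r) | (q | r)) = {n0, n1, n3, n4, n5}
EF ((AF r) | (q | r)): least fixpoint, start Z0 = {n0, n1, n3, n4, n5}, add states with some successor in Z. Already a fixed point.
Sat(EF ((AF r) | (q | r))) = {n0, n1, n3, n4, n5}
n5 ∈ Sat(EF ((AF r) | (q | r))) = {n0, n1, n3, n4, n5}, so the formula holds at n5.

Yes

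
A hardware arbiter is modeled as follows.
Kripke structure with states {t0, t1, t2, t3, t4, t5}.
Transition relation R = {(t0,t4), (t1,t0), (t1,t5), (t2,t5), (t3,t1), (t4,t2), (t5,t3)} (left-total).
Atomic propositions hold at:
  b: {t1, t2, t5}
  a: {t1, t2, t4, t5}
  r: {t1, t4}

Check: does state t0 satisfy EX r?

Yes

Sat(EX r) = {s : some successor in {t1, t4}} = {t0, t3}
t0 ∈ Sat(EX r) = {t0, t3}, so the formula holds at t0.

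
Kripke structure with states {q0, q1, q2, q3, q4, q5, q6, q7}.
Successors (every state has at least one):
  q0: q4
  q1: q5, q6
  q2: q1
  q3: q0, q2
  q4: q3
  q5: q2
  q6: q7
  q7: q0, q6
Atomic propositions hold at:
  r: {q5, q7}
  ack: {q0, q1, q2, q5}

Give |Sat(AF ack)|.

AF ack: least fixpoint, start Z0 = {q0, q1, q2, q5}, add states with every successor in Z. Z1 = {q0, q1, q2, q3, q5}; Z2 = {q0, q1, q2, q3, q4, q5}; fixed.
Sat(AF ack) = {q0, q1, q2, q3, q4, q5}
|Sat(AF ack)| = |{q0, q1, q2, q3, q4, q5}| = 6.

6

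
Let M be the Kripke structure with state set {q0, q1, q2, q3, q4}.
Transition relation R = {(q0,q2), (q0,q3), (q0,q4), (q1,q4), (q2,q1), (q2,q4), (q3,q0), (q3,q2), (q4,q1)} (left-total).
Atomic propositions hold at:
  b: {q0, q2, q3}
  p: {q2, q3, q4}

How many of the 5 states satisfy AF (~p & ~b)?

Sat(~p) = {q0, q1}
Sat(~b) = {q1, q4}
Sat(~p & ~b) = {q1}
AF (~p & ~b): least fixpoint, start Z0 = {q1}, add states with every successor in Z. Z1 = {q1, q4}; Z2 = {q1, q2, q4}; fixed.
Sat(AF (~p & ~b)) = {q1, q2, q4}
|Sat(AF (~p & ~b))| = |{q1, q2, q4}| = 3.

3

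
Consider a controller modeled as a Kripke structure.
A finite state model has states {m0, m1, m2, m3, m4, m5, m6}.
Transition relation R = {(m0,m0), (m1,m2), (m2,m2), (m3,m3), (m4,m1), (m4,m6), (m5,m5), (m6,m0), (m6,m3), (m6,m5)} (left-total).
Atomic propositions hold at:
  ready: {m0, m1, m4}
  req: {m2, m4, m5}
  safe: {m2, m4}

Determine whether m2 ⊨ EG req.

Yes

EG req: greatest fixpoint, start Z0 = {m2, m4, m5}, keep only states in Sat with some successor in Z. Z1 = {m2, m5}; fixed.
Sat(EG req) = {m2, m5}
m2 ∈ Sat(EG req) = {m2, m5}, so the formula holds at m2.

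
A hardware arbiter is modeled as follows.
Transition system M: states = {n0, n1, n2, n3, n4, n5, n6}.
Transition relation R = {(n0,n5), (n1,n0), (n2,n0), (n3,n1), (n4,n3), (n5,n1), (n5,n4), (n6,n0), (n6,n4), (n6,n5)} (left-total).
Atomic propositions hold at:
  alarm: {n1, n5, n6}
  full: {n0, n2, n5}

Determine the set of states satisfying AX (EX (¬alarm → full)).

{n0, n1, n2, n3, n4}

Sat(¬alarm) = {n0, n2, n3, n4}
Sat(¬alarm → full) = {n0, n1, n2, n5, n6}
Sat(EX (¬alarm → full)) = {s : some successor in {n0, n1, n2, n5, n6}} = {n0, n1, n2, n3, n5, n6}
Sat(AX (EX (¬alarm → full))) = {s : every successor in {n0, n1, n2, n3, n5, n6}} = {n0, n1, n2, n3, n4}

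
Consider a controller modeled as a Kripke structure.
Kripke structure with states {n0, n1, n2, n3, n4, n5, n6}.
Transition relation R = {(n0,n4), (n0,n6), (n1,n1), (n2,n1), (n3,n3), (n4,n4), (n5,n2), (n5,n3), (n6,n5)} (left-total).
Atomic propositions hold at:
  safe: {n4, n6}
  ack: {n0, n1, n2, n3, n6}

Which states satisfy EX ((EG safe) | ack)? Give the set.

{n0, n1, n2, n3, n4, n5}

EG safe: greatest fixpoint, start Z0 = {n4, n6}, keep only states in Sat with some successor in Z. Z1 = {n4}; fixed.
Sat(EG safe) = {n4}
Sat((EG safe) | ack) = {n0, n1, n2, n3, n4, n6}
Sat(EX ((EG safe) | ack)) = {s : some successor in {n0, n1, n2, n3, n4, n6}} = {n0, n1, n2, n3, n4, n5}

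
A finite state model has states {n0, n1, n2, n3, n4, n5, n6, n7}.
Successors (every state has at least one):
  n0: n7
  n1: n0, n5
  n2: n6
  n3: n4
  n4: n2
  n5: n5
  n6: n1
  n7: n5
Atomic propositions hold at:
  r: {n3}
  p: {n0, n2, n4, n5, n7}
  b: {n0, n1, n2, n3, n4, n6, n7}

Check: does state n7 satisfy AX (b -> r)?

Sat(b -> r) = {n3, n5}
Sat(AX (b -> r)) = {s : every successor in {n3, n5}} = {n5, n7}
n7 ∈ Sat(AX (b -> r)) = {n5, n7}, so the formula holds at n7.

Yes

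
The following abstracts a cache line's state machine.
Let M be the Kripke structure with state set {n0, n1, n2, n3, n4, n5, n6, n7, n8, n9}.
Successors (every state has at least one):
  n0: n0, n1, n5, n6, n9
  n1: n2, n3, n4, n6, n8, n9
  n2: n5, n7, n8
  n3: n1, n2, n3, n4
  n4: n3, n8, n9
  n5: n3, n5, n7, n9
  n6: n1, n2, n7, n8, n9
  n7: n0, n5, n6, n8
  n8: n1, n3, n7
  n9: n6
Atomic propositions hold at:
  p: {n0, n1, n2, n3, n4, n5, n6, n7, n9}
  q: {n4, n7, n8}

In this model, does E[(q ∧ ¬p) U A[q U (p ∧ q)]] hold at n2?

Sat(¬p) = {n8}
Sat(q ∧ ¬p) = {n8}
Sat(p ∧ q) = {n4, n7}
A[q U (p ∧ q)]: least fixpoint, start Z0 = Sat((p ∧ q)) = {n4, n7}, add states in Sat(q) with every successor in Z. Already a fixed point.
Sat(A[q U (p ∧ q)]) = {n4, n7}
E[(q ∧ ¬p) U A[q U (p ∧ q)]]: least fixpoint, start Z0 = Sat(A[q U (p ∧ q)]) = {n4, n7}, add states in Sat(q ∧ ¬p) with some successor in Z. Z1 = {n4, n7, n8}; fixed.
Sat(E[(q ∧ ¬p) U A[q U (p ∧ q)]]) = {n4, n7, n8}
n2 ∉ Sat(E[(q ∧ ¬p) U A[q U (p ∧ q)]]) = {n4, n7, n8}, so the formula does not hold at n2.

No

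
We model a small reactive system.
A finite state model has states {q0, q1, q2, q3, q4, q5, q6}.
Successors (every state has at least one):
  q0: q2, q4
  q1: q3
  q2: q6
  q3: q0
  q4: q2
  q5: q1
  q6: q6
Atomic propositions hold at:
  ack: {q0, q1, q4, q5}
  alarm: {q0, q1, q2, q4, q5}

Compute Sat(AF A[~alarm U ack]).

{q0, q1, q3, q4, q5}

Sat(~alarm) = {q3, q6}
A[~alarm U ack]: least fixpoint, start Z0 = Sat(ack) = {q0, q1, q4, q5}, add states in Sat(~alarm) with every successor in Z. Z1 = {q0, q1, q3, q4, q5}; fixed.
Sat(A[~alarm U ack]) = {q0, q1, q3, q4, q5}
AF A[~alarm U ack]: least fixpoint, start Z0 = {q0, q1, q3, q4, q5}, add states with every successor in Z. Already a fixed point.
Sat(AF A[~alarm U ack]) = {q0, q1, q3, q4, q5}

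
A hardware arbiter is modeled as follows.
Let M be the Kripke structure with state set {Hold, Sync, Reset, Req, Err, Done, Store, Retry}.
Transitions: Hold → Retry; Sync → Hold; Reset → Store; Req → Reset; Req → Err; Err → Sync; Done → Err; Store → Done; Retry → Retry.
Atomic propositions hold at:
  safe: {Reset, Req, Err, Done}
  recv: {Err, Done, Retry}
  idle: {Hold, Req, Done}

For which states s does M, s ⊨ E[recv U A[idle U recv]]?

{Hold, Err, Done, Retry}

A[idle U recv]: least fixpoint, start Z0 = Sat(recv) = {Err, Done, Retry}, add states in Sat(idle) with every successor in Z. Z1 = {Hold, Err, Done, Retry}; fixed.
Sat(A[idle U recv]) = {Hold, Err, Done, Retry}
E[recv U A[idle U recv]]: least fixpoint, start Z0 = Sat(A[idle U recv]) = {Hold, Err, Done, Retry}, add states in Sat(recv) with some successor in Z. Already a fixed point.
Sat(E[recv U A[idle U recv]]) = {Hold, Err, Done, Retry}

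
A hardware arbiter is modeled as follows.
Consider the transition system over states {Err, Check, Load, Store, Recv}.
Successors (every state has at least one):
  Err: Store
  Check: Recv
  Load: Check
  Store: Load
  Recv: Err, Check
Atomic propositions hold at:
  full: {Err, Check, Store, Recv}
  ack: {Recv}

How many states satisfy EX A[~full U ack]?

Sat(~full) = {Load}
A[~full U ack]: least fixpoint, start Z0 = Sat(ack) = {Recv}, add states in Sat(~full) with every successor in Z. Already a fixed point.
Sat(A[~full U ack]) = {Recv}
Sat(EX A[~full U ack]) = {s : some successor in {Recv}} = {Check}
|Sat(EX A[~full U ack])| = |{Check}| = 1.

1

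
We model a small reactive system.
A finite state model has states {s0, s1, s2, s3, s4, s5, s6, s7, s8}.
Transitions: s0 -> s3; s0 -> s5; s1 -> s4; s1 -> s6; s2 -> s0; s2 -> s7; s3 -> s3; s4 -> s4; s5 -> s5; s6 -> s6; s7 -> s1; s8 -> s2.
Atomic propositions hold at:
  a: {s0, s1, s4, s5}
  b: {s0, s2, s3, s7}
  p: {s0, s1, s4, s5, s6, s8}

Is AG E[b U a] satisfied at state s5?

E[b U a]: least fixpoint, start Z0 = Sat(a) = {s0, s1, s4, s5}, add states in Sat(b) with some successor in Z. Z1 = {s0, s1, s2, s4, s5, s7}; fixed.
Sat(E[b U a]) = {s0, s1, s2, s4, s5, s7}
AG E[b U a]: greatest fixpoint, start Z0 = {s0, s1, s2, s4, s5, s7}, keep only states in Sat with every successor in Z. Z1 = {s2, s4, s5, s7}; Z2 = {s4, s5}; fixed.
Sat(AG E[b U a]) = {s4, s5}
s5 ∈ Sat(AG E[b U a]) = {s4, s5}, so the formula holds at s5.

Yes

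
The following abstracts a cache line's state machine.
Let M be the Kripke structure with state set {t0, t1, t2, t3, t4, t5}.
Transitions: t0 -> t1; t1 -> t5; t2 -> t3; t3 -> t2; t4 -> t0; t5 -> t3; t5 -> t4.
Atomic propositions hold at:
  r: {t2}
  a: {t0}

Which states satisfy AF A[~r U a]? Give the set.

{t0, t4}

Sat(~r) = {t0, t1, t3, t4, t5}
A[~r U a]: least fixpoint, start Z0 = Sat(a) = {t0}, add states in Sat(~r) with every successor in Z. Z1 = {t0, t4}; fixed.
Sat(A[~r U a]) = {t0, t4}
AF A[~r U a]: least fixpoint, start Z0 = {t0, t4}, add states with every successor in Z. Already a fixed point.
Sat(AF A[~r U a]) = {t0, t4}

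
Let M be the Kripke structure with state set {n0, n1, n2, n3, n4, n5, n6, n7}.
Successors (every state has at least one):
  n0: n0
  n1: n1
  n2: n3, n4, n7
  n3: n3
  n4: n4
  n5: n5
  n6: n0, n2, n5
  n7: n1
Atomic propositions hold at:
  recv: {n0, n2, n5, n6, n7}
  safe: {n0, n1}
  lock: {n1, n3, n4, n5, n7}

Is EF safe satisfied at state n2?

EF safe: least fixpoint, start Z0 = {n0, n1}, add states with some successor in Z. Z1 = {n0, n1, n6, n7}; Z2 = {n0, n1, n2, n6, n7}; fixed.
Sat(EF safe) = {n0, n1, n2, n6, n7}
n2 ∈ Sat(EF safe) = {n0, n1, n2, n6, n7}, so the formula holds at n2.

Yes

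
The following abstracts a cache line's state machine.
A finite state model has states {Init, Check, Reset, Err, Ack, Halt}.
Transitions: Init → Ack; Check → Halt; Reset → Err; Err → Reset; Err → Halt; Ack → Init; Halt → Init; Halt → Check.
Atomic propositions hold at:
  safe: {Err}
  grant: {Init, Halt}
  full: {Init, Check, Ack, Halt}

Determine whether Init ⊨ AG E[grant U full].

E[grant U full]: least fixpoint, start Z0 = Sat(full) = {Init, Check, Ack, Halt}, add states in Sat(grant) with some successor in Z. Already a fixed point.
Sat(E[grant U full]) = {Init, Check, Ack, Halt}
AG E[grant U full]: greatest fixpoint, start Z0 = {Init, Check, Ack, Halt}, keep only states in Sat with every successor in Z. Already a fixed point.
Sat(AG E[grant U full]) = {Init, Check, Ack, Halt}
Init ∈ Sat(AG E[grant U full]) = {Init, Check, Ack, Halt}, so the formula holds at Init.

Yes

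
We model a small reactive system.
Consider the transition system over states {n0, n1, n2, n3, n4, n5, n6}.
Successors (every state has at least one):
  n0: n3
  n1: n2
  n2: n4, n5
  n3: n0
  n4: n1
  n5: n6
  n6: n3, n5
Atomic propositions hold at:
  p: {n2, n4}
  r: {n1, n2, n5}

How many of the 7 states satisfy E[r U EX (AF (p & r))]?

3

Sat(p & r) = {n2}
AF (p & r): least fixpoint, start Z0 = {n2}, add states with every successor in Z. Z1 = {n1, n2}; Z2 = {n1, n2, n4}; fixed.
Sat(AF (p & r)) = {n1, n2, n4}
Sat(EX (AF (p & r))) = {s : some successor in {n1, n2, n4}} = {n1, n2, n4}
E[r U EX (AF (p & r))]: least fixpoint, start Z0 = Sat(EX (AF (p & r))) = {n1, n2, n4}, add states in Sat(r) with some successor in Z. Already a fixed point.
Sat(E[r U EX (AF (p & r))]) = {n1, n2, n4}
|Sat(E[r U EX (AF (p & r))])| = |{n1, n2, n4}| = 3.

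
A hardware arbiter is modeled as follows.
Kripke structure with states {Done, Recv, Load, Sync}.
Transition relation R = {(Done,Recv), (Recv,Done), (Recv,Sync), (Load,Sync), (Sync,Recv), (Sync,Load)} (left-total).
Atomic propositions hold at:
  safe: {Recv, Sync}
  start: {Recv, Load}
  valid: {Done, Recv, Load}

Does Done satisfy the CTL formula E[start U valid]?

E[start U valid]: least fixpoint, start Z0 = Sat(valid) = {Done, Recv, Load}, add states in Sat(start) with some successor in Z. Already a fixed point.
Sat(E[start U valid]) = {Done, Recv, Load}
Done ∈ Sat(E[start U valid]) = {Done, Recv, Load}, so the formula holds at Done.

Yes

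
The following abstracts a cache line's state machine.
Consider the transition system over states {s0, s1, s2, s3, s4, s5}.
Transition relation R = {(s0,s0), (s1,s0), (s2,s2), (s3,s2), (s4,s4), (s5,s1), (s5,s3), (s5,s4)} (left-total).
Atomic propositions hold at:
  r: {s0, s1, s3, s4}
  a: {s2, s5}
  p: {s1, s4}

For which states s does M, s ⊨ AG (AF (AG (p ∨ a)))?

{s2, s3, s4}

Sat(p ∨ a) = {s1, s2, s4, s5}
AG (p ∨ a): greatest fixpoint, start Z0 = {s1, s2, s4, s5}, keep only states in Sat with every successor in Z. Z1 = {s2, s4}; fixed.
Sat(AG (p ∨ a)) = {s2, s4}
AF (AG (p ∨ a)): least fixpoint, start Z0 = {s2, s4}, add states with every successor in Z. Z1 = {s2, s3, s4}; fixed.
Sat(AF (AG (p ∨ a))) = {s2, s3, s4}
AG (AF (AG (p ∨ a))): greatest fixpoint, start Z0 = {s2, s3, s4}, keep only states in Sat with every successor in Z. Already a fixed point.
Sat(AG (AF (AG (p ∨ a)))) = {s2, s3, s4}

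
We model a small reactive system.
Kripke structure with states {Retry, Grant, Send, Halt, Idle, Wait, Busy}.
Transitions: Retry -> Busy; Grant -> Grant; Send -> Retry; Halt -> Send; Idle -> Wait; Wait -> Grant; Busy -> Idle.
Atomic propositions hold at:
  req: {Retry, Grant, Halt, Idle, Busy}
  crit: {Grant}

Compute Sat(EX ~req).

Sat(~req) = {Send, Wait}
Sat(EX ~req) = {s : some successor in {Send, Wait}} = {Halt, Idle}

{Halt, Idle}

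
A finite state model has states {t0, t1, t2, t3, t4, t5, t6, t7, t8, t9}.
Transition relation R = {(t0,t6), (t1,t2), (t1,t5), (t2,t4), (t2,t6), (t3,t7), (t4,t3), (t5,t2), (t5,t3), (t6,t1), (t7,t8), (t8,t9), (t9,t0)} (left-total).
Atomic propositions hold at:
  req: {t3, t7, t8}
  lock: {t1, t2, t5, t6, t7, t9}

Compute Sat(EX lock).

Sat(EX lock) = {s : some successor in {t1, t2, t5, t6, t7, t9}} = {t0, t1, t2, t3, t5, t6, t8}

{t0, t1, t2, t3, t5, t6, t8}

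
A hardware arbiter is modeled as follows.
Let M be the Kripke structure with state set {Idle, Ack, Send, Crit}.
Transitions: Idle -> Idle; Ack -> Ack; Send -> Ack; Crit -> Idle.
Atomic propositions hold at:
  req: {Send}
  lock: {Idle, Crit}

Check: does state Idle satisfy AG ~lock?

Sat(~lock) = {Ack, Send}
AG ~lock: greatest fixpoint, start Z0 = {Ack, Send}, keep only states in Sat with every successor in Z. Already a fixed point.
Sat(AG ~lock) = {Ack, Send}
Idle ∉ Sat(AG ~lock) = {Ack, Send}, so the formula does not hold at Idle.

No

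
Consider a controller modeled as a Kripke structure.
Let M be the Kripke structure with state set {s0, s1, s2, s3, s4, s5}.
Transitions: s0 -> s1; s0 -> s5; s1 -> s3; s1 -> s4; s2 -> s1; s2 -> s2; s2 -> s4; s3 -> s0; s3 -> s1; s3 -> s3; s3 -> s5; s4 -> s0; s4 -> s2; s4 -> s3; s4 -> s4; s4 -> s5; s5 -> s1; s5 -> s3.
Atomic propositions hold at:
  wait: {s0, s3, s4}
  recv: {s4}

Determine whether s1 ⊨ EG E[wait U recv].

E[wait U recv]: least fixpoint, start Z0 = Sat(recv) = {s4}, add states in Sat(wait) with some successor in Z. Already a fixed point.
Sat(E[wait U recv]) = {s4}
EG E[wait U recv]: greatest fixpoint, start Z0 = {s4}, keep only states in Sat with some successor in Z. Already a fixed point.
Sat(EG E[wait U recv]) = {s4}
s1 ∉ Sat(EG E[wait U recv]) = {s4}, so the formula does not hold at s1.

No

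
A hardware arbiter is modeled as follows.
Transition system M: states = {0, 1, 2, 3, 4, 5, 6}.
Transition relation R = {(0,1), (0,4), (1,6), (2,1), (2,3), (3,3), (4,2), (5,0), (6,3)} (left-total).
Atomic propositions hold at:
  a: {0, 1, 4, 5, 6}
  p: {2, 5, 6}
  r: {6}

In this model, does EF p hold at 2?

Yes

EF p: least fixpoint, start Z0 = {2, 5, 6}, add states with some successor in Z. Z1 = {1, 2, 4, 5, 6}; Z2 = {0, 1, 2, 4, 5, 6}; fixed.
Sat(EF p) = {0, 1, 2, 4, 5, 6}
2 ∈ Sat(EF p) = {0, 1, 2, 4, 5, 6}, so the formula holds at 2.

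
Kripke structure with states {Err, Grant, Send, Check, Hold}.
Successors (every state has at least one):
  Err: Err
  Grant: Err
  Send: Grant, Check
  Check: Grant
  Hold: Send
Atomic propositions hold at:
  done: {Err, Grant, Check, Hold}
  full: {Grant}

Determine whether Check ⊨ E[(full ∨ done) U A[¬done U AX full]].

Sat(full ∨ done) = {Err, Grant, Check, Hold}
Sat(¬done) = {Send}
Sat(AX full) = {s : every successor in {Grant}} = {Check}
A[¬done U AX full]: least fixpoint, start Z0 = Sat(AX full) = {Check}, add states in Sat(¬done) with every successor in Z. Already a fixed point.
Sat(A[¬done U AX full]) = {Check}
E[(full ∨ done) U A[¬done U AX full]]: least fixpoint, start Z0 = Sat(A[¬done U AX full]) = {Check}, add states in Sat(full ∨ done) with some successor in Z. Already a fixed point.
Sat(E[(full ∨ done) U A[¬done U AX full]]) = {Check}
Check ∈ Sat(E[(full ∨ done) U A[¬done U AX full]]) = {Check}, so the formula holds at Check.

Yes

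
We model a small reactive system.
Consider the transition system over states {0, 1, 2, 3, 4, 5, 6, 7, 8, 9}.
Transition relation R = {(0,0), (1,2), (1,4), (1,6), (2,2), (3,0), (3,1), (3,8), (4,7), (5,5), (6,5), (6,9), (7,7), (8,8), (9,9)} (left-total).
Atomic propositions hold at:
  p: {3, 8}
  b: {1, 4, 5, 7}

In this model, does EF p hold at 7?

No

EF p: least fixpoint, start Z0 = {3, 8}, add states with some successor in Z. Already a fixed point.
Sat(EF p) = {3, 8}
7 ∉ Sat(EF p) = {3, 8}, so the formula does not hold at 7.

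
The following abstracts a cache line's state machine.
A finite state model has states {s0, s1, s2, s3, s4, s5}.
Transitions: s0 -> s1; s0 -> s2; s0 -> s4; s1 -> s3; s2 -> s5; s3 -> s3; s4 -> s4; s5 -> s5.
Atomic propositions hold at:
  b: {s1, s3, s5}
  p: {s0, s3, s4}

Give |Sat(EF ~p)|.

Sat(~p) = {s1, s2, s5}
EF ~p: least fixpoint, start Z0 = {s1, s2, s5}, add states with some successor in Z. Z1 = {s0, s1, s2, s5}; fixed.
Sat(EF ~p) = {s0, s1, s2, s5}
|Sat(EF ~p)| = |{s0, s1, s2, s5}| = 4.

4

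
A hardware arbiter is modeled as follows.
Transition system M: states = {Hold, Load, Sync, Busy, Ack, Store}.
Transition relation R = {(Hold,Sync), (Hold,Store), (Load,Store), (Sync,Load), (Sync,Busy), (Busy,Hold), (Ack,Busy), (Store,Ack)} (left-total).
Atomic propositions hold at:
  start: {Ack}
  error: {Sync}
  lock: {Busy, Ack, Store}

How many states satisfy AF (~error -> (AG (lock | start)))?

Sat(~error) = {Hold, Load, Busy, Ack, Store}
Sat(lock | start) = {Busy, Ack, Store}
AG (lock | start): greatest fixpoint, start Z0 = {Busy, Ack, Store}, keep only states in Sat with every successor in Z. Z1 = {Ack, Store}; Z2 = {Store}; Z3 = ∅; fixed.
Sat(AG (lock | start)) = ∅
Sat(~error -> (AG (lock | start))) = {Sync}
AF (~error -> (AG (lock | start))): least fixpoint, start Z0 = {Sync}, add states with every successor in Z. Already a fixed point.
Sat(AF (~error -> (AG (lock | start)))) = {Sync}
|Sat(AF (~error -> (AG (lock | start))))| = |{Sync}| = 1.

1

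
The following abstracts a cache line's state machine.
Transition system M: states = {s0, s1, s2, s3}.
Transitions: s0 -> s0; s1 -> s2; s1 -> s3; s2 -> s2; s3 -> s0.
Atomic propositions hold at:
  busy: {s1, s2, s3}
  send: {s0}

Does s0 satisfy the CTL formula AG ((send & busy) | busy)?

No

Sat(send & busy) = ∅
Sat((send & busy) | busy) = {s1, s2, s3}
AG ((send & busy) | busy): greatest fixpoint, start Z0 = {s1, s2, s3}, keep only states in Sat with every successor in Z. Z1 = {s1, s2}; Z2 = {s2}; fixed.
Sat(AG ((send & busy) | busy)) = {s2}
s0 ∉ Sat(AG ((send & busy) | busy)) = {s2}, so the formula does not hold at s0.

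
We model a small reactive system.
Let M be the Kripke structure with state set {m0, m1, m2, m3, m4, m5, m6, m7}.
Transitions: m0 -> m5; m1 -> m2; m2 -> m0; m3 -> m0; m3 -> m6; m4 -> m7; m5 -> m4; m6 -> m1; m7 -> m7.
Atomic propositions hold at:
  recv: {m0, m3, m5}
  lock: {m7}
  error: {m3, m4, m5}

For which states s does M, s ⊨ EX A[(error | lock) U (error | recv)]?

Sat(error | lock) = {m3, m4, m5, m7}
Sat(error | recv) = {m0, m3, m4, m5}
A[(error | lock) U (error | recv)]: least fixpoint, start Z0 = Sat((error | recv)) = {m0, m3, m4, m5}, add states in Sat(error | lock) with every successor in Z. Already a fixed point.
Sat(A[(error | lock) U (error | recv)]) = {m0, m3, m4, m5}
Sat(EX A[(error | lock) U (error | recv)]) = {s : some successor in {m0, m3, m4, m5}} = {m0, m2, m3, m5}

{m0, m2, m3, m5}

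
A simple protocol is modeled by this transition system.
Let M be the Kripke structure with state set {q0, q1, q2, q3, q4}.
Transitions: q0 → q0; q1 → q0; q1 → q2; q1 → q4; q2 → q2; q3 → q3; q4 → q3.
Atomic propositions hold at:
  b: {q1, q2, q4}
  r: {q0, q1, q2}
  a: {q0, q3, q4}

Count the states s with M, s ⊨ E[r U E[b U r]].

3

E[b U r]: least fixpoint, start Z0 = Sat(r) = {q0, q1, q2}, add states in Sat(b) with some successor in Z. Already a fixed point.
Sat(E[b U r]) = {q0, q1, q2}
E[r U E[b U r]]: least fixpoint, start Z0 = Sat(E[b U r]) = {q0, q1, q2}, add states in Sat(r) with some successor in Z. Already a fixed point.
Sat(E[r U E[b U r]]) = {q0, q1, q2}
|Sat(E[r U E[b U r]])| = |{q0, q1, q2}| = 3.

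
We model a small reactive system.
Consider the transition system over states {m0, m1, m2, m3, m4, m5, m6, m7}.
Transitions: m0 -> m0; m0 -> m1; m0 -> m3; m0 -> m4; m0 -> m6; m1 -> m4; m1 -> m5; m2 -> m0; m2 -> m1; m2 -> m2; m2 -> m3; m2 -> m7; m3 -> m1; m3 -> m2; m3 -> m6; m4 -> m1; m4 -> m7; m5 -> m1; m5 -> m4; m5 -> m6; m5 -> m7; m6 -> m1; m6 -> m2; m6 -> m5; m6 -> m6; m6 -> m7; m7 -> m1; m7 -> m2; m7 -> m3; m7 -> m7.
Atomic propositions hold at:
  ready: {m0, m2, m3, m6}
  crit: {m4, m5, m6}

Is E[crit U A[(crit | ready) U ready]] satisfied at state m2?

Sat(crit | ready) = {m0, m2, m3, m4, m5, m6}
A[(crit | ready) U ready]: least fixpoint, start Z0 = Sat(ready) = {m0, m2, m3, m6}, add states in Sat(crit | ready) with every successor in Z. Already a fixed point.
Sat(A[(crit | ready) U ready]) = {m0, m2, m3, m6}
E[crit U A[(crit | ready) U ready]]: least fixpoint, start Z0 = Sat(A[(crit | ready) U ready]) = {m0, m2, m3, m6}, add states in Sat(crit) with some successor in Z. Z1 = {m0, m2, m3, m5, m6}; fixed.
Sat(E[crit U A[(crit | ready) U ready]]) = {m0, m2, m3, m5, m6}
m2 ∈ Sat(E[crit U A[(crit | ready) U ready]]) = {m0, m2, m3, m5, m6}, so the formula holds at m2.

Yes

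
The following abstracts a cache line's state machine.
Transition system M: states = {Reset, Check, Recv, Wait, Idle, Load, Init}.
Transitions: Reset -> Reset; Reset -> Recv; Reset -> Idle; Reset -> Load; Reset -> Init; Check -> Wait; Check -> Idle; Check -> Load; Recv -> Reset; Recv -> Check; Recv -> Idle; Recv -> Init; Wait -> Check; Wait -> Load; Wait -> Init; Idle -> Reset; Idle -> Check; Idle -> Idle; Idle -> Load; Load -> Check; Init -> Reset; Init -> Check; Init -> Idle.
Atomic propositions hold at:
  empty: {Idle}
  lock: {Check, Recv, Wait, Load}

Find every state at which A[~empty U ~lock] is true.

{Reset, Idle, Init}

Sat(~empty) = {Reset, Check, Recv, Wait, Load, Init}
Sat(~lock) = {Reset, Idle, Init}
A[~empty U ~lock]: least fixpoint, start Z0 = Sat(~lock) = {Reset, Idle, Init}, add states in Sat(~empty) with every successor in Z. Already a fixed point.
Sat(A[~empty U ~lock]) = {Reset, Idle, Init}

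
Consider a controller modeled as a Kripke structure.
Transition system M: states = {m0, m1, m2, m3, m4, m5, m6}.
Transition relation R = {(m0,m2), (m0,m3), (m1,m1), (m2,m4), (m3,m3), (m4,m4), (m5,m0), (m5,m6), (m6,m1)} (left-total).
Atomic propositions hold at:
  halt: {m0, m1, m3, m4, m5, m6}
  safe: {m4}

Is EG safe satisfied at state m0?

EG safe: greatest fixpoint, start Z0 = {m4}, keep only states in Sat with some successor in Z. Already a fixed point.
Sat(EG safe) = {m4}
m0 ∉ Sat(EG safe) = {m4}, so the formula does not hold at m0.

No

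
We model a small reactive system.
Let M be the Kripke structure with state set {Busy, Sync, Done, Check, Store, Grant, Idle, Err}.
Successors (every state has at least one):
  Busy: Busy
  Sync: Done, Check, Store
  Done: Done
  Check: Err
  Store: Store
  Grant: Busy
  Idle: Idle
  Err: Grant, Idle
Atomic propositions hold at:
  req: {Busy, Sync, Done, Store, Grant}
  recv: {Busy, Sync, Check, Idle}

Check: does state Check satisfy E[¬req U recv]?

Sat(¬req) = {Check, Idle, Err}
E[¬req U recv]: least fixpoint, start Z0 = Sat(recv) = {Busy, Sync, Check, Idle}, add states in Sat(¬req) with some successor in Z. Z1 = {Busy, Sync, Check, Idle, Err}; fixed.
Sat(E[¬req U recv]) = {Busy, Sync, Check, Idle, Err}
Check ∈ Sat(E[¬req U recv]) = {Busy, Sync, Check, Idle, Err}, so the formula holds at Check.

Yes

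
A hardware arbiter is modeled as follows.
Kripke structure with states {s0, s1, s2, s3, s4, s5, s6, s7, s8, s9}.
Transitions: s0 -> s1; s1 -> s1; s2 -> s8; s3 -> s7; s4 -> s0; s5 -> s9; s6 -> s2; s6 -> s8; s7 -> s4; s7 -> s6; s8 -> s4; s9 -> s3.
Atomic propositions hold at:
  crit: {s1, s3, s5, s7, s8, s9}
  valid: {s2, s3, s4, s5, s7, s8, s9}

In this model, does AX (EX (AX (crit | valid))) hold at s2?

No

Sat(crit | valid) = {s1, s2, s3, s4, s5, s7, s8, s9}
Sat(AX (crit | valid)) = {s : every successor in {s1, s2, s3, s4, s5, s7, s8, s9}} = {s0, s1, s2, s3, s5, s6, s8, s9}
Sat(EX (AX (crit | valid))) = {s : some successor in {s0, s1, s2, s3, s5, s6, s8, s9}} = {s0, s1, s2, s4, s5, s6, s7, s9}
Sat(AX (EX (AX (crit | valid)))) = {s : every successor in {s0, s1, s2, s4, s5, s6, s7, s9}} = {s0, s1, s3, s4, s5, s7, s8}
s2 ∉ Sat(AX (EX (AX (crit | valid)))) = {s0, s1, s3, s4, s5, s7, s8}, so the formula does not hold at s2.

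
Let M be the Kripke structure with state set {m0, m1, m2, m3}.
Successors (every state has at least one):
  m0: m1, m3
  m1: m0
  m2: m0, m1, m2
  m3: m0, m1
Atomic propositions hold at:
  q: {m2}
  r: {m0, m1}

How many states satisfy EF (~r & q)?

Sat(~r) = {m2, m3}
Sat(~r & q) = {m2}
EF (~r & q): least fixpoint, start Z0 = {m2}, add states with some successor in Z. Already a fixed point.
Sat(EF (~r & q)) = {m2}
|Sat(EF (~r & q))| = |{m2}| = 1.

1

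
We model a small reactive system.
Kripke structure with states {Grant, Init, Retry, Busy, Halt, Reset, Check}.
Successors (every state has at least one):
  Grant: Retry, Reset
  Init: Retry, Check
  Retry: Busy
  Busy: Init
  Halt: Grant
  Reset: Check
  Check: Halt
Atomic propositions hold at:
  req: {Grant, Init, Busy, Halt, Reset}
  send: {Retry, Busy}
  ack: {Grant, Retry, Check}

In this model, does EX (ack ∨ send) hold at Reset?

Sat(ack ∨ send) = {Grant, Retry, Busy, Check}
Sat(EX (ack ∨ send)) = {s : some successor in {Grant, Retry, Busy, Check}} = {Grant, Init, Retry, Halt, Reset}
Reset ∈ Sat(EX (ack ∨ send)) = {Grant, Init, Retry, Halt, Reset}, so the formula holds at Reset.

Yes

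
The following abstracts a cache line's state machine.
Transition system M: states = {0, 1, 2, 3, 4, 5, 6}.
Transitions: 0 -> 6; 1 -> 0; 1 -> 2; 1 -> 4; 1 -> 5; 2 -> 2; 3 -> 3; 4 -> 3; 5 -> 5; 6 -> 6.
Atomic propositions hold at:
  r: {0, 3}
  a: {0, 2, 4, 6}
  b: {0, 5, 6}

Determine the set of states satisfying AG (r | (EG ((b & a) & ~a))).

{3}

Sat(b & a) = {0, 6}
Sat(~a) = {1, 3, 5}
Sat((b & a) & ~a) = ∅
EG ((b & a) & ~a): greatest fixpoint, start Z0 = ∅, keep only states in Sat with some successor in Z. Already a fixed point.
Sat(EG ((b & a) & ~a)) = ∅
Sat(r | (EG ((b & a) & ~a))) = {0, 3}
AG (r | (EG ((b & a) & ~a))): greatest fixpoint, start Z0 = {0, 3}, keep only states in Sat with every successor in Z. Z1 = {3}; fixed.
Sat(AG (r | (EG ((b & a) & ~a)))) = {3}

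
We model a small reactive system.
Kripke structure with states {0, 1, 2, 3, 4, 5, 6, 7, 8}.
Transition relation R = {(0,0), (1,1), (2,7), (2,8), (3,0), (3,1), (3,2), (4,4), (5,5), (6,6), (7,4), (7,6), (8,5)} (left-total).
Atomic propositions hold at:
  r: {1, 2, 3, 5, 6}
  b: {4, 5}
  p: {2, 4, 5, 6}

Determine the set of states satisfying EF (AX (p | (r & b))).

Sat(r & b) = {5}
Sat(p | (r & b)) = {2, 4, 5, 6}
Sat(AX (p | (r & b))) = {s : every successor in {2, 4, 5, 6}} = {4, 5, 6, 7, 8}
EF (AX (p | (r & b))): least fixpoint, start Z0 = {4, 5, 6, 7, 8}, add states with some successor in Z. Z1 = {2, 4, 5, 6, 7, 8}; Z2 = {2, 3, 4, 5, 6, 7, 8}; fixed.
Sat(EF (AX (p | (r & b)))) = {2, 3, 4, 5, 6, 7, 8}

{2, 3, 4, 5, 6, 7, 8}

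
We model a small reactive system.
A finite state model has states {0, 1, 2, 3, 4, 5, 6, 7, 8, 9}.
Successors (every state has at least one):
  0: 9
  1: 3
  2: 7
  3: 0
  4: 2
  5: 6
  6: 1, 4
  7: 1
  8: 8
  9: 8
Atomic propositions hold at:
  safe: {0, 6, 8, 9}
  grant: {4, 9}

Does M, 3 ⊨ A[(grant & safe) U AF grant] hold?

Yes

Sat(grant & safe) = {9}
AF grant: least fixpoint, start Z0 = {4, 9}, add states with every successor in Z. Z1 = {0, 4, 9}; Z2 = {0, 3, 4, 9}; Z3 = {0, 1, 3, 4, 9}; Z4 = {0, 1, 3, 4, 6, 7, 9}; Z5 = {0, 1, 2, 3, 4, 5, 6, 7, 9}; fixed.
Sat(AF grant) = {0, 1, 2, 3, 4, 5, 6, 7, 9}
A[(grant & safe) U AF grant]: least fixpoint, start Z0 = Sat(AF grant) = {0, 1, 2, 3, 4, 5, 6, 7, 9}, add states in Sat(grant & safe) with every successor in Z. Already a fixed point.
Sat(A[(grant & safe) U AF grant]) = {0, 1, 2, 3, 4, 5, 6, 7, 9}
3 ∈ Sat(A[(grant & safe) U AF grant]) = {0, 1, 2, 3, 4, 5, 6, 7, 9}, so the formula holds at 3.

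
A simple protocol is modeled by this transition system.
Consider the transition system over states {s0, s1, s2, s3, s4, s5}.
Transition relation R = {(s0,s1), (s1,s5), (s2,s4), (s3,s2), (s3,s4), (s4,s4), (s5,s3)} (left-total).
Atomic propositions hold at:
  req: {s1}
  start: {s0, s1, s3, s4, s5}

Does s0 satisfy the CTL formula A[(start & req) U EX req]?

Yes

Sat(start & req) = {s1}
Sat(EX req) = {s : some successor in {s1}} = {s0}
A[(start & req) U EX req]: least fixpoint, start Z0 = Sat(EX req) = {s0}, add states in Sat(start & req) with every successor in Z. Already a fixed point.
Sat(A[(start & req) U EX req]) = {s0}
s0 ∈ Sat(A[(start & req) U EX req]) = {s0}, so the formula holds at s0.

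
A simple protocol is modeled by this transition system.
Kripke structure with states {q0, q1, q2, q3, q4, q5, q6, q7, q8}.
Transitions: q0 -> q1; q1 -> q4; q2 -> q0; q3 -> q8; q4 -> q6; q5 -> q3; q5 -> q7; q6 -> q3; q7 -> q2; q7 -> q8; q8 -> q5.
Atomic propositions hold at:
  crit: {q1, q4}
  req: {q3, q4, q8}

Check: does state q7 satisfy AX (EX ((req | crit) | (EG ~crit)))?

Sat(req | crit) = {q1, q3, q4, q8}
Sat(~crit) = {q0, q2, q3, q5, q6, q7, q8}
EG ~crit: greatest fixpoint, start Z0 = {q0, q2, q3, q5, q6, q7, q8}, keep only states in Sat with some successor in Z. Z1 = {q2, q3, q5, q6, q7, q8}; Z2 = {q3, q5, q6, q7, q8}; fixed.
Sat(EG ~crit) = {q3, q5, q6, q7, q8}
Sat((req | crit) | (EG ~crit)) = {q1, q3, q4, q5, q6, q7, q8}
Sat(EX ((req | crit) | (EG ~crit))) = {s : some successor in {q1, q3, q4, q5, q6, q7, q8}} = {q0, q1, q3, q4, q5, q6, q7, q8}
Sat(AX (EX ((req | crit) | (EG ~crit)))) = {s : every successor in {q0, q1, q3, q4, q5, q6, q7, q8}} = {q0, q1, q2, q3, q4, q5, q6, q8}
q7 ∉ Sat(AX (EX ((req | crit) | (EG ~crit)))) = {q0, q1, q2, q3, q4, q5, q6, q8}, so the formula does not hold at q7.

No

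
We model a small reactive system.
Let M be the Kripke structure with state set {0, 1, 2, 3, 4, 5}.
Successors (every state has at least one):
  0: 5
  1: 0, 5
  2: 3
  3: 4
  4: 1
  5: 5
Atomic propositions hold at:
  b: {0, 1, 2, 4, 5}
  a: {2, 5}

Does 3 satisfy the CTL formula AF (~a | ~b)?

Yes

Sat(~a) = {0, 1, 3, 4}
Sat(~b) = {3}
Sat(~a | ~b) = {0, 1, 3, 4}
AF (~a | ~b): least fixpoint, start Z0 = {0, 1, 3, 4}, add states with every successor in Z. Z1 = {0, 1, 2, 3, 4}; fixed.
Sat(AF (~a | ~b)) = {0, 1, 2, 3, 4}
3 ∈ Sat(AF (~a | ~b)) = {0, 1, 2, 3, 4}, so the formula holds at 3.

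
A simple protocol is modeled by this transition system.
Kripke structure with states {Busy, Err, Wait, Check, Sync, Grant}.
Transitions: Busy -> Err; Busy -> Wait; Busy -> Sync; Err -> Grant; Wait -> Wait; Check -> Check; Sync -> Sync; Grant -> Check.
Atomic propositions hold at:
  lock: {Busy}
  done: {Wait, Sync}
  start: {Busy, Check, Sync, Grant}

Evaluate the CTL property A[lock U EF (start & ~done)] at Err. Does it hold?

Sat(~done) = {Busy, Err, Check, Grant}
Sat(start & ~done) = {Busy, Check, Grant}
EF (start & ~done): least fixpoint, start Z0 = {Busy, Check, Grant}, add states with some successor in Z. Z1 = {Busy, Err, Check, Grant}; fixed.
Sat(EF (start & ~done)) = {Busy, Err, Check, Grant}
A[lock U EF (start & ~done)]: least fixpoint, start Z0 = Sat(EF (start & ~done)) = {Busy, Err, Check, Grant}, add states in Sat(lock) with every successor in Z. Already a fixed point.
Sat(A[lock U EF (start & ~done)]) = {Busy, Err, Check, Grant}
Err ∈ Sat(A[lock U EF (start & ~done)]) = {Busy, Err, Check, Grant}, so the formula holds at Err.

Yes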